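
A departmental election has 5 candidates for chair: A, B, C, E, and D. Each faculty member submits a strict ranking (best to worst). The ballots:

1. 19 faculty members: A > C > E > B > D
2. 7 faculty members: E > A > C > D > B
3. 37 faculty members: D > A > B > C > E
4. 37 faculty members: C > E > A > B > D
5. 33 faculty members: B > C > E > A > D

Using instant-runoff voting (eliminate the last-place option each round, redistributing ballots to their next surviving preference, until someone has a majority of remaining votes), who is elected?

Round 1: A 19, B 33, C 37, E 7, D 37. Eliminate E.
Round 2: A 26, B 33, C 37, D 37. Eliminate A.
Round 3: B 33, C 63, D 37. Eliminate B.
Round 4: C 96, D 37. C has a majority.

C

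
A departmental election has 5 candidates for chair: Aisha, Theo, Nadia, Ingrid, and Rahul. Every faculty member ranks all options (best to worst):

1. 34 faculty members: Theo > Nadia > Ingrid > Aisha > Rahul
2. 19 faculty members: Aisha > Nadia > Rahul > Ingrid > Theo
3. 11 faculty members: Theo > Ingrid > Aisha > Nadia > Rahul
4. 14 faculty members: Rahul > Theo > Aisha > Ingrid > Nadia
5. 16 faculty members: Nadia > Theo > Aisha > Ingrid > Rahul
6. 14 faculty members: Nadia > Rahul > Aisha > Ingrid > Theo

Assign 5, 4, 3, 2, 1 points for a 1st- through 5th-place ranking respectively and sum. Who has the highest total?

Aisha: 34·2 + 19·5 + 11·3 + 14·3 + 16·3 + 14·3 = 328
Theo: 34·5 + 19·1 + 11·5 + 14·4 + 16·4 + 14·1 = 378
Nadia: 34·4 + 19·4 + 11·2 + 14·1 + 16·5 + 14·5 = 398
Ingrid: 34·3 + 19·2 + 11·4 + 14·2 + 16·2 + 14·2 = 272
Rahul: 34·1 + 19·3 + 11·1 + 14·5 + 16·1 + 14·4 = 244
Nadia has the highest Borda score (398).

Nadia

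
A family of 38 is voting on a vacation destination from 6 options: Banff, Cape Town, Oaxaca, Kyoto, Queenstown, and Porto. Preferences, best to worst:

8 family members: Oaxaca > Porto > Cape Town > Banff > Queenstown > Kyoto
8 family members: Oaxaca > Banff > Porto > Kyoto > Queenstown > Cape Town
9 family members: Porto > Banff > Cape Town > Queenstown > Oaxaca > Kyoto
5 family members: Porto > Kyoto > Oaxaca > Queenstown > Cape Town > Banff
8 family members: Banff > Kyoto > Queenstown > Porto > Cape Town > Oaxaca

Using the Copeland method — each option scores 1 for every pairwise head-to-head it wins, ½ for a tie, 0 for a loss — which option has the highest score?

Banff: beats Cape Town, Kyoto, and Queenstown; loses to Oaxaca and Porto → score 3.
Cape Town: loses to Banff, Oaxaca, Kyoto, Queenstown, and Porto → score 0.
Oaxaca: beats Banff, Cape Town, Kyoto, and Queenstown; loses to Porto → score 4.
Kyoto: beats Cape Town and Queenstown; loses to Banff, Oaxaca, and Porto → score 2.
Queenstown: beats Cape Town; loses to Banff, Oaxaca, Kyoto, and Porto → score 1.
Porto: beats Banff, Cape Town, Oaxaca, Kyoto, and Queenstown → score 5.
Porto has the best pairwise record.

Porto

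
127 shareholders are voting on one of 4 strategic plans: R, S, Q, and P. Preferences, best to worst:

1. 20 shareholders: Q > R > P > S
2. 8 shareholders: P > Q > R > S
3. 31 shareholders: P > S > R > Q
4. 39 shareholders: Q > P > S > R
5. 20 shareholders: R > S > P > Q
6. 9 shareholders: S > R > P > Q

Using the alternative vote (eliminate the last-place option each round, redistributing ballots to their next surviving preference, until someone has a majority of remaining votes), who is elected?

P

Round 1: R 20, S 9, Q 59, P 39. Eliminate S.
Round 2: R 29, Q 59, P 39. Eliminate R.
Round 3: Q 59, P 68. P has a majority.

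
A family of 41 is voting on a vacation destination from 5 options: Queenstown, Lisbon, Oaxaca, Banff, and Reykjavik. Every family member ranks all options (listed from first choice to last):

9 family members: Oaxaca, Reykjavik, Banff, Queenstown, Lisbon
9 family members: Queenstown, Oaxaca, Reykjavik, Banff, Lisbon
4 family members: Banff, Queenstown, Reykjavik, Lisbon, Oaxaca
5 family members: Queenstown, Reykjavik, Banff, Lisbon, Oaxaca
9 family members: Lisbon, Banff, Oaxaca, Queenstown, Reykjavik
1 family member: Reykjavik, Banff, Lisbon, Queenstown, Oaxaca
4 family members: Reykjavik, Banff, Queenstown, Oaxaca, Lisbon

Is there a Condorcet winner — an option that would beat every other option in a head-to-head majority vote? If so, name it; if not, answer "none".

none

Checking pairwise contests:
Banff beats Queenstown 27–14.
Queenstown beats Lisbon 31–10.
Queenstown beats Oaxaca 23–18.
Reykjavik beats Banff 28–13.
Queenstown beats Reykjavik 27–14.
Every option loses at least one head-to-head, so there is no Condorcet winner.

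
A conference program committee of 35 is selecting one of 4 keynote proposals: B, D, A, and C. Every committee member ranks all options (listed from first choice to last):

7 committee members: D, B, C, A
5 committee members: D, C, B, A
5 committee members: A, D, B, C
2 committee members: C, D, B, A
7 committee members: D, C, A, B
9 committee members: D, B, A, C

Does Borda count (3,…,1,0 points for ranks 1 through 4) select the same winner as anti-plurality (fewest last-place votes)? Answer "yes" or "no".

Borda — scores: B 44, D 98, A 31, C 37. Winner: D.
Anti-plurality — last-place votes: B 7, D 0, A 14, C 14. Winner: D.
The two methods agree.

yes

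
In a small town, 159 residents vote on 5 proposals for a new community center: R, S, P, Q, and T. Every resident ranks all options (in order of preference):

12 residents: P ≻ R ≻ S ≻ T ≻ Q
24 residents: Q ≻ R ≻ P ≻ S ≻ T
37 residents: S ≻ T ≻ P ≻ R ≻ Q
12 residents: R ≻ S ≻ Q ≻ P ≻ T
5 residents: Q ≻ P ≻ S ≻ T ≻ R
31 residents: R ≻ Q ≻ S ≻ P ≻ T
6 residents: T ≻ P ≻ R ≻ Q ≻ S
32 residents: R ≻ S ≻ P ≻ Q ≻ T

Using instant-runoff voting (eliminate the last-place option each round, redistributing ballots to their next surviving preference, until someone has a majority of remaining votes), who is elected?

Round 1: R 75, S 37, P 12, Q 29, T 6. Eliminate T.
Round 2: R 75, S 37, P 18, Q 29. Eliminate P.
Round 3: R 93, S 37, Q 29. R has a majority.

R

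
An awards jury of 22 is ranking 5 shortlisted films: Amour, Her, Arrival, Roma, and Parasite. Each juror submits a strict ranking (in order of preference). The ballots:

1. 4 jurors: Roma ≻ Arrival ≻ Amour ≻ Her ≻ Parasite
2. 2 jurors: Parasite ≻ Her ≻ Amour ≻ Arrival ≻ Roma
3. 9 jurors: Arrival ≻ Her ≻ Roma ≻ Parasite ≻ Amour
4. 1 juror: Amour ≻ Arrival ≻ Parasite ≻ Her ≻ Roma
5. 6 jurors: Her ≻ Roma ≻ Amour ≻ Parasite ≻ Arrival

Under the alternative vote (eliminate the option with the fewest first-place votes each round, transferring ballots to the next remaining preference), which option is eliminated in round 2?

Parasite

Round 1: Amour 1, Her 6, Arrival 9, Roma 4, Parasite 2. Eliminate Amour.
Round 2: Her 6, Arrival 10, Roma 4, Parasite 2. Eliminate Parasite.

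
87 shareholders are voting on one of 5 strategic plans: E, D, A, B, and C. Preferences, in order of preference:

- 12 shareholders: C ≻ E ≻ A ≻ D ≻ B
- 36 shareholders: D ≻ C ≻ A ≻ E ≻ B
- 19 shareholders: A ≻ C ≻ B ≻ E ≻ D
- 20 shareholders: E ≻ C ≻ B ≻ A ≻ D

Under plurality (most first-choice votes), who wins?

First-place votes: E 20, D 36, A 19, B 0, C 12.
D has the most first-place votes.

D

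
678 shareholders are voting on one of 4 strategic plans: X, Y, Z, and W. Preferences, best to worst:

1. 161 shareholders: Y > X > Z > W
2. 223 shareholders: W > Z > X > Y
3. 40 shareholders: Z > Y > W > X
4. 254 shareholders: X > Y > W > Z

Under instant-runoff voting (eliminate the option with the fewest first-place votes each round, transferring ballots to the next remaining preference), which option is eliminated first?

Round 1: X 254, Y 161, Z 40, W 223. Eliminate Z.

Z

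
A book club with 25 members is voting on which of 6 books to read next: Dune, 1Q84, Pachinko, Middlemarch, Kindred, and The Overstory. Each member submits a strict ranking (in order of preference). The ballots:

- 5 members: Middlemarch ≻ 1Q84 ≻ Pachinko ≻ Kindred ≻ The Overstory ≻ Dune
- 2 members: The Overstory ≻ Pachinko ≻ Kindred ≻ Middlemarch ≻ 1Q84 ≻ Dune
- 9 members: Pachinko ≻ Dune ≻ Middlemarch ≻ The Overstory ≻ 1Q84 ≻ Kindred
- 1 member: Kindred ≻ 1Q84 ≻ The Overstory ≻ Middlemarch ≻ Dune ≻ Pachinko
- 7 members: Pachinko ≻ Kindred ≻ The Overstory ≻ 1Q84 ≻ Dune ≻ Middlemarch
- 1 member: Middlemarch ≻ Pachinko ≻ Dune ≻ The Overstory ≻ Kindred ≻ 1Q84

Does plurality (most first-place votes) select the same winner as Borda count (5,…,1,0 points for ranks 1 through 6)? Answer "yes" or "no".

yes

Plurality — first-place votes: Dune 0, 1Q84 0, Pachinko 16, Middlemarch 6, Kindred 1, The Overstory 2. Winner: Pachinko.
Borda — scores: Dune 47, 1Q84 49, Pachinko 107, Middlemarch 63, Kindred 50, The Overstory 59. Winner: Pachinko.
The two methods agree.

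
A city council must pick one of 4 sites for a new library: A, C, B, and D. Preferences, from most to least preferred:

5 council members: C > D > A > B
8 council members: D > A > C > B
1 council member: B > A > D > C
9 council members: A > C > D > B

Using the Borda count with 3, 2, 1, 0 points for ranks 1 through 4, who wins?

A: 5·1 + 8·2 + 1·2 + 9·3 = 50
C: 5·3 + 8·1 + 1·0 + 9·2 = 41
B: 5·0 + 8·0 + 1·3 + 9·0 = 3
D: 5·2 + 8·3 + 1·1 + 9·1 = 44
A has the highest Borda score (50).

A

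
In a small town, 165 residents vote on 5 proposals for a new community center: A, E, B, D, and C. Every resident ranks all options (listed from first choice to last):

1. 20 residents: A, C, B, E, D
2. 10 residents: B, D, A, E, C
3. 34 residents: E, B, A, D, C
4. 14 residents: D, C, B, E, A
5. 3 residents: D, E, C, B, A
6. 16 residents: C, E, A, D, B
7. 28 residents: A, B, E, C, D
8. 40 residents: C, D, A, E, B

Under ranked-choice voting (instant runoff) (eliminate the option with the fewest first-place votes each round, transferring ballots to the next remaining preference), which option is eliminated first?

Round 1: A 48, E 34, B 10, D 17, C 56. Eliminate B.

B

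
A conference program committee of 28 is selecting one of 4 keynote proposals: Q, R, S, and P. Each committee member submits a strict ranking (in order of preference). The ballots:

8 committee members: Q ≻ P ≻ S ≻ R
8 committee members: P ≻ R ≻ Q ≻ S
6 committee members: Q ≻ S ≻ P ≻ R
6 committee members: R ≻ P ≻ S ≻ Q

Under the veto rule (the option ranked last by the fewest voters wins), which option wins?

P

Last-place votes: Q 6, R 14, S 8, P 0.
P is ranked last by the fewest voters, so P wins.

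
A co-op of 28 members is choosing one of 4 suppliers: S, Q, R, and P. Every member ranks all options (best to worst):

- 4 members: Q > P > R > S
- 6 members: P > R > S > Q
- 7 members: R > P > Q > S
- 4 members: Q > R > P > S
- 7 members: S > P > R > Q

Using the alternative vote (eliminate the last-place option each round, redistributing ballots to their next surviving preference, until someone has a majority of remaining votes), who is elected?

Round 1: S 7, Q 8, R 7, P 6. Eliminate P.
Round 2: S 7, Q 8, R 13. Eliminate S.
Round 3: Q 8, R 20. R has a majority.

R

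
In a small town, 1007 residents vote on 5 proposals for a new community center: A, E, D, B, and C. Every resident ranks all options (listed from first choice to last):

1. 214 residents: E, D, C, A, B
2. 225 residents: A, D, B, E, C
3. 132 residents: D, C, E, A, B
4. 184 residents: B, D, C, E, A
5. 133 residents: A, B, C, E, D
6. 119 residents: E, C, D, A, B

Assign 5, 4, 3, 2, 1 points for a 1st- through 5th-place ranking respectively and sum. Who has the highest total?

A: 214·2 + 225·5 + 132·2 + 184·1 + 133·5 + 119·2 = 2904
E: 214·5 + 225·2 + 132·3 + 184·2 + 133·2 + 119·5 = 3145
D: 214·4 + 225·4 + 132·5 + 184·4 + 133·1 + 119·3 = 3642
B: 214·1 + 225·3 + 132·1 + 184·5 + 133·4 + 119·1 = 2592
C: 214·3 + 225·1 + 132·4 + 184·3 + 133·3 + 119·4 = 2822
D has the highest Borda score (3642).

D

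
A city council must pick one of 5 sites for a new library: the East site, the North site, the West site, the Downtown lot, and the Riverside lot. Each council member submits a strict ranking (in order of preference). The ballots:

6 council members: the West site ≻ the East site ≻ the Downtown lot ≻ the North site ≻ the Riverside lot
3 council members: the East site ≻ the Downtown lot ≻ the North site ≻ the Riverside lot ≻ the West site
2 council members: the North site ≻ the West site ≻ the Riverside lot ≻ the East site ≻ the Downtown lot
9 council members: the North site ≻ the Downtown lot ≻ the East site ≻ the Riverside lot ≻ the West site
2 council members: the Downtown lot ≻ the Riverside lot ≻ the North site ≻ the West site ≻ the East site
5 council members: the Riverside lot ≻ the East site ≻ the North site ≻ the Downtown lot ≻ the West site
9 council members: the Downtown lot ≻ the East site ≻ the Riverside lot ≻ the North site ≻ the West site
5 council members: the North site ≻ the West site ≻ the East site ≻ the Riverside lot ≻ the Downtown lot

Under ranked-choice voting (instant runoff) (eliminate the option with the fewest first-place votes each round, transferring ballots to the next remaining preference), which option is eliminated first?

Round 1: the East site 3, the North site 16, the West site 6, the Downtown lot 11, the Riverside lot 5. Eliminate the East site.

the East site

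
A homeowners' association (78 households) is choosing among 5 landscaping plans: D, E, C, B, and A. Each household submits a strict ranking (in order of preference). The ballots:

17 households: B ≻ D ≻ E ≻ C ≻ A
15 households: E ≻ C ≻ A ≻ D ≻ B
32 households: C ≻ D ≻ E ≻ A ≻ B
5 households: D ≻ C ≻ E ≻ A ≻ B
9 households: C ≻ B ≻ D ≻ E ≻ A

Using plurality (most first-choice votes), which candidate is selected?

C

First-place votes: D 5, E 15, C 41, B 17, A 0.
C has the most first-place votes.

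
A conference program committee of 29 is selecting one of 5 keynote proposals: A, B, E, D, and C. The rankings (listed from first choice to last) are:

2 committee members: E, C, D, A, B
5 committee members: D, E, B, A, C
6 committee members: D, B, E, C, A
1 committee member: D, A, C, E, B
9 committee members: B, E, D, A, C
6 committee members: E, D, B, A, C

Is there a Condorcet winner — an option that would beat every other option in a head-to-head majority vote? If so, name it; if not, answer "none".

Checking pairwise contests:
B beats A 26–3.
D beats B 20–9.
B beats E 15–14.
E beats D 17–12.
A beats C 21–8.
Every option loses at least one head-to-head, so there is no Condorcet winner.

none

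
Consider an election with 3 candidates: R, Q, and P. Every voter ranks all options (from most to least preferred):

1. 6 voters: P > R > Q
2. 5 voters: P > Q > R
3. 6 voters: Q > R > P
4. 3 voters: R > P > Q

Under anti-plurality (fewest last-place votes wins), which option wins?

Last-place votes: R 5, Q 9, P 6.
R is ranked last by the fewest voters, so R wins.

R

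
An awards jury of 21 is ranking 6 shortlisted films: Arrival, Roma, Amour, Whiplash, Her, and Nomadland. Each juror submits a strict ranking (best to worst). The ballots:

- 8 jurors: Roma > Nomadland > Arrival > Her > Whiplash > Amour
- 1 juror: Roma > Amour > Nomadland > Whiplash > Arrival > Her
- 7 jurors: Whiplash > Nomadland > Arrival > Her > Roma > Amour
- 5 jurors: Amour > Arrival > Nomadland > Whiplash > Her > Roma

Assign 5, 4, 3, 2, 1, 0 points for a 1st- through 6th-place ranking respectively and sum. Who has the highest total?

Arrival: 8·3 + 1·1 + 7·3 + 5·4 = 66
Roma: 8·5 + 1·5 + 7·1 + 5·0 = 52
Amour: 8·0 + 1·4 + 7·0 + 5·5 = 29
Whiplash: 8·1 + 1·2 + 7·5 + 5·2 = 55
Her: 8·2 + 1·0 + 7·2 + 5·1 = 35
Nomadland: 8·4 + 1·3 + 7·4 + 5·3 = 78
Nomadland has the highest Borda score (78).

Nomadland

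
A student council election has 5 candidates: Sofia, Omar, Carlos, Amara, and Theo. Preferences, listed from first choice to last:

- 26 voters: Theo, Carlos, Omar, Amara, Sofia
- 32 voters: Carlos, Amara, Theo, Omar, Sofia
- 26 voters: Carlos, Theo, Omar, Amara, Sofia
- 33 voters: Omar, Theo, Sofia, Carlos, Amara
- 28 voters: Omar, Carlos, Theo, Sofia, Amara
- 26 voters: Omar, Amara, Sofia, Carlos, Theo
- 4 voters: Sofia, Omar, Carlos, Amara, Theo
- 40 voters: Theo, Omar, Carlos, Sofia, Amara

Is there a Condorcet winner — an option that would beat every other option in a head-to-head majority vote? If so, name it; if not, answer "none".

none

Checking pairwise contests:
Omar beats Sofia 211–4.
Theo beats Omar 124–91.
Omar beats Carlos 131–84.
Omar beats Amara 183–32.
Carlos beats Theo 116–99.
Every option loses at least one head-to-head, so there is no Condorcet winner.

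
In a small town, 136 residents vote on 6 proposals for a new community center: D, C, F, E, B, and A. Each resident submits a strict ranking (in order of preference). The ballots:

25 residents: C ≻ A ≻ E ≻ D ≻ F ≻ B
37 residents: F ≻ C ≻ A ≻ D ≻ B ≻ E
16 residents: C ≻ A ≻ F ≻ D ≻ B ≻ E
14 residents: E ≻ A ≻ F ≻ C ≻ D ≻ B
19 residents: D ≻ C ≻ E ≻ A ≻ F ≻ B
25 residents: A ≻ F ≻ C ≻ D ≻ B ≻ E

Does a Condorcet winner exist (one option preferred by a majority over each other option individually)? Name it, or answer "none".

Checking pairwise contests:
C beats D 117–19.
F beats C 76–60.
A beats F 99–37.
D beats E 97–39.
D beats B 136–0.
C beats A 97–39.
Every option loses at least one head-to-head, so there is no Condorcet winner.

none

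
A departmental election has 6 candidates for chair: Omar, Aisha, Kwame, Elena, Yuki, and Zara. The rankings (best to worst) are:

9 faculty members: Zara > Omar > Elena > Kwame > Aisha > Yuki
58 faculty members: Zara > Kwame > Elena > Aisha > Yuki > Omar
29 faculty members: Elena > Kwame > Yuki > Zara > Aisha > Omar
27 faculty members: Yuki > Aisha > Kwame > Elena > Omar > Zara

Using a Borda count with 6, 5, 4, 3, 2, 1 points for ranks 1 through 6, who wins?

Kwame

Omar: 9·5 + 58·1 + 29·1 + 27·2 = 186
Aisha: 9·2 + 58·3 + 29·2 + 27·5 = 385
Kwame: 9·3 + 58·5 + 29·5 + 27·4 = 570
Elena: 9·4 + 58·4 + 29·6 + 27·3 = 523
Yuki: 9·1 + 58·2 + 29·4 + 27·6 = 403
Zara: 9·6 + 58·6 + 29·3 + 27·1 = 516
Kwame has the highest Borda score (570).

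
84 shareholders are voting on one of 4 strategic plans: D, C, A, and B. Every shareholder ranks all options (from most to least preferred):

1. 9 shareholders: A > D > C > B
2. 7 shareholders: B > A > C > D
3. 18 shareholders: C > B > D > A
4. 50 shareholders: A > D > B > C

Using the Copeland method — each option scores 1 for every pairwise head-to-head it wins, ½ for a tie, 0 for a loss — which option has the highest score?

A

D: beats C and B; loses to A → score 2.
C: loses to D, A, and B → score 0.
A: beats D, C, and B → score 3.
B: beats C; loses to D and A → score 1.
A has the best pairwise record.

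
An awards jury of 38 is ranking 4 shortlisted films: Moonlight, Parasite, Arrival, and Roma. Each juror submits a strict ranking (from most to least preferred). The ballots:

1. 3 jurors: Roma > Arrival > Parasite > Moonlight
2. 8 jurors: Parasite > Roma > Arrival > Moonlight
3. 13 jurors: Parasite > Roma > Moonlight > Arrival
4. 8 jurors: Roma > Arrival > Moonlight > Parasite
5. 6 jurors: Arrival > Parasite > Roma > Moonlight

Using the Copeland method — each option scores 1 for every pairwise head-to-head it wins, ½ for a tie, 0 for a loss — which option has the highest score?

Parasite

Moonlight: loses to Parasite, Arrival, and Roma → score 0.
Parasite: beats Moonlight, Arrival, and Roma → score 3.
Arrival: beats Moonlight; loses to Parasite and Roma → score 1.
Roma: beats Moonlight and Arrival; loses to Parasite → score 2.
Parasite has the best pairwise record.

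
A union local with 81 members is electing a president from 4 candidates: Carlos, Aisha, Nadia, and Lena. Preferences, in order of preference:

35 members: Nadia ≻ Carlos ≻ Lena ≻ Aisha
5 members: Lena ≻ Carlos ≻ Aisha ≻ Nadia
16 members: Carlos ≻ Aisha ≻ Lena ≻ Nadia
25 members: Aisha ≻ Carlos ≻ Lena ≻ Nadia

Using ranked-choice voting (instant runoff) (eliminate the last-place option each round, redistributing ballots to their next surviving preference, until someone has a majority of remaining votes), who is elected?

Aisha

Round 1: Carlos 16, Aisha 25, Nadia 35, Lena 5. Eliminate Lena.
Round 2: Carlos 21, Aisha 25, Nadia 35. Eliminate Carlos.
Round 3: Aisha 46, Nadia 35. Aisha has a majority.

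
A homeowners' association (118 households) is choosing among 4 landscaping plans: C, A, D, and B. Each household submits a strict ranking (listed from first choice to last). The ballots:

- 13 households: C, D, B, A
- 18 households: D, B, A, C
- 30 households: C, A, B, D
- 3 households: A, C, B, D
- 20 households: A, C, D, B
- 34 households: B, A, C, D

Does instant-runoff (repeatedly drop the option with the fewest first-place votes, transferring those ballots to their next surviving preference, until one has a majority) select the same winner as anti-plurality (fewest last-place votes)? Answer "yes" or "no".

no

Instant-runoff — R1 C 43, A 23, D 18, B 34 (D out); R2 C 43, A 23, B 52 (A out); R3 C 66, B 52 (C winner). Winner: C.
Anti-plurality — last-place votes: C 18, A 13, D 67, B 20. Winner: A.
The two methods disagree.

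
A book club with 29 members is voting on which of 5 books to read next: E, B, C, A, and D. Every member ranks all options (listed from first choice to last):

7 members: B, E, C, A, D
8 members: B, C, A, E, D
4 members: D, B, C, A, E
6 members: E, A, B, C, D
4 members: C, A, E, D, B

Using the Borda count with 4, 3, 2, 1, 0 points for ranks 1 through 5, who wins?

E: 7·3 + 8·1 + 4·0 + 6·4 + 4·2 = 61
B: 7·4 + 8·4 + 4·3 + 6·2 + 4·0 = 84
C: 7·2 + 8·3 + 4·2 + 6·1 + 4·4 = 68
A: 7·1 + 8·2 + 4·1 + 6·3 + 4·3 = 57
D: 7·0 + 8·0 + 4·4 + 6·0 + 4·1 = 20
B has the highest Borda score (84).

B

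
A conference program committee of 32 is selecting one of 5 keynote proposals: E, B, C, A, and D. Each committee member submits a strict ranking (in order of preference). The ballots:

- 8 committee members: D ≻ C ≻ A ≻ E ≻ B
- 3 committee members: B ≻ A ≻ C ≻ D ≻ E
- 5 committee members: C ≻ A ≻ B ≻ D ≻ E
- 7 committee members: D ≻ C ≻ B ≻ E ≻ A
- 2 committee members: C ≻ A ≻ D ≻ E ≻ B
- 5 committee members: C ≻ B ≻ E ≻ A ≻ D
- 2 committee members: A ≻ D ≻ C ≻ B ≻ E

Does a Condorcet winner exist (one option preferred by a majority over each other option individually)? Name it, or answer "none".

none

Checking pairwise contests:
B beats E 22–10.
C beats B 29–3.
D beats C 17–15.
C beats A 27–5.
A beats D 17–15.
Every option loses at least one head-to-head, so there is no Condorcet winner.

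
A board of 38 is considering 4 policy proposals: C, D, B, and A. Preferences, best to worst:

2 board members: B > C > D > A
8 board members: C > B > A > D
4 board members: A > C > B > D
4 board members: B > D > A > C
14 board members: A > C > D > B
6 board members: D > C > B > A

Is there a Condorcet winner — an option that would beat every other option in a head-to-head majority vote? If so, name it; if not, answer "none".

Checking pairwise contests:
A beats C 22–16.
C beats D 28–10.
C beats B 32–6.
B beats A 20–18.
Every option loses at least one head-to-head, so there is no Condorcet winner.

none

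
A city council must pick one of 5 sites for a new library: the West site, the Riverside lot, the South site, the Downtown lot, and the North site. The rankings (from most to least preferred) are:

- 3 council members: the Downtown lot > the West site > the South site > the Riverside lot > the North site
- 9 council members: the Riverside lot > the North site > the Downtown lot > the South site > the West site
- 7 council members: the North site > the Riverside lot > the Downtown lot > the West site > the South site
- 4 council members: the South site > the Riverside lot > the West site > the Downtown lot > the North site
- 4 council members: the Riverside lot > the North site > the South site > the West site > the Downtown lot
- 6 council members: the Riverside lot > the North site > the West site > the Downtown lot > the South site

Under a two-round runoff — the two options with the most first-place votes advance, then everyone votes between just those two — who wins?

Round 1 first-place votes: the West site 0, the Riverside lot 19, the South site 4, the Downtown lot 3, the North site 7.
the Riverside lot and the North site advance.
Runoff: the Riverside lot is preferred to the North site by 26 voters; the North site by 7.
the Riverside lot wins the runoff.

the Riverside lot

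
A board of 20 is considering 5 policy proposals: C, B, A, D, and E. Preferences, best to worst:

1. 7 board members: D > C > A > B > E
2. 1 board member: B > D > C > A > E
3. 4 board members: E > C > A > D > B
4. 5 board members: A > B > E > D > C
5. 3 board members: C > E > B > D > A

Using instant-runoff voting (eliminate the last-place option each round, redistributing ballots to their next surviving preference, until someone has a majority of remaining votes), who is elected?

Round 1: C 3, B 1, A 5, D 7, E 4. Eliminate B.
Round 2: C 3, A 5, D 8, E 4. Eliminate C.
Round 3: A 5, D 8, E 7. Eliminate A.
Round 4: D 8, E 12. E has a majority.

E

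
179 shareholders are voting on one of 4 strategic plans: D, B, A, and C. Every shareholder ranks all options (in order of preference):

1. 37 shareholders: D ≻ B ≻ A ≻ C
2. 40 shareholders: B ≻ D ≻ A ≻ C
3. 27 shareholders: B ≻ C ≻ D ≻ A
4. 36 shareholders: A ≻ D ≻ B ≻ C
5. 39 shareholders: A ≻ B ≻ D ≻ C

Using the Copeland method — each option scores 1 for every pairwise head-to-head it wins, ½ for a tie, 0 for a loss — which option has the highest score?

B

D: beats A and C; loses to B → score 2.
B: beats D, A, and C → score 3.
A: beats C; loses to D and B → score 1.
C: loses to D, B, and A → score 0.
B has the best pairwise record.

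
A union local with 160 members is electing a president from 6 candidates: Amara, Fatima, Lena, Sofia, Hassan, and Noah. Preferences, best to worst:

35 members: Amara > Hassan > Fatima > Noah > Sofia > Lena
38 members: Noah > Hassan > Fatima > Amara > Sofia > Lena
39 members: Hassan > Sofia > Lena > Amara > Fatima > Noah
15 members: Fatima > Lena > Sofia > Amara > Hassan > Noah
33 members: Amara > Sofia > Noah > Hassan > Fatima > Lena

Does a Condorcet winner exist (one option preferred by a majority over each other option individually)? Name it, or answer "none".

Amara vs Fatima: 107–53 for Amara.
Amara vs Lena: 106–54 for Amara.
Amara vs Sofia: 106–54 for Amara.
Amara vs Hassan: 83–77 for Amara.
Amara vs Noah: 122–38 for Amara.
Amara beats every other option head-to-head.

Amara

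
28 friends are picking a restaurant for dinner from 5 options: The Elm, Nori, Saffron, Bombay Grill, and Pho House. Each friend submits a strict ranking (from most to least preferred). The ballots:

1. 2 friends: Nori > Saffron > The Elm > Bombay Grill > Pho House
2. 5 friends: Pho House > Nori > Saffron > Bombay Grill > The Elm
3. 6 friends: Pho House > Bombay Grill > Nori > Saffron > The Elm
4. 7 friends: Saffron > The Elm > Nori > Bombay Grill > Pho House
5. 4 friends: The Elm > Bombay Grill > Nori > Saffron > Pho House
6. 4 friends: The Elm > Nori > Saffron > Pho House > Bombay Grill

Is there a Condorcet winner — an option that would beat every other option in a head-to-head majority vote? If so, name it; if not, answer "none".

Checking pairwise contests:
Saffron beats The Elm 20–8.
The Elm beats Nori 15–13.
Nori beats Saffron 21–7.
The Elm beats Bombay Grill 17–11.
The Elm beats Pho House 17–11.
Every option loses at least one head-to-head, so there is no Condorcet winner.

none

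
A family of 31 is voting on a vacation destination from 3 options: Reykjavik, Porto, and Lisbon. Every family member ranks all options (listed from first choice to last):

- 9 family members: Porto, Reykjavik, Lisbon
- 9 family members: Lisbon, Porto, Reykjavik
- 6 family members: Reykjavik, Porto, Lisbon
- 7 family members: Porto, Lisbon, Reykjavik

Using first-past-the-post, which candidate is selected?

Porto

First-place votes: Reykjavik 6, Porto 16, Lisbon 9.
Porto has the most first-place votes.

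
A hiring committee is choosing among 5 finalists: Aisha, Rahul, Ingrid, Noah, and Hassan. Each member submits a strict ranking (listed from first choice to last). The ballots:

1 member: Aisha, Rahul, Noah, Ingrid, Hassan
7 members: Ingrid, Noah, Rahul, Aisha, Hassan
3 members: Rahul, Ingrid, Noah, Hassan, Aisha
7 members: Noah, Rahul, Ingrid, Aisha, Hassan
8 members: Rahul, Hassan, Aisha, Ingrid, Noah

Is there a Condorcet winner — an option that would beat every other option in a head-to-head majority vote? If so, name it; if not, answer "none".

Checking pairwise contests:
Rahul beats Aisha 25–1.
Noah beats Rahul 14–12.
Rahul beats Ingrid 19–7.
Ingrid beats Noah 18–8.
Aisha beats Hassan 15–11.
Every option loses at least one head-to-head, so there is no Condorcet winner.

none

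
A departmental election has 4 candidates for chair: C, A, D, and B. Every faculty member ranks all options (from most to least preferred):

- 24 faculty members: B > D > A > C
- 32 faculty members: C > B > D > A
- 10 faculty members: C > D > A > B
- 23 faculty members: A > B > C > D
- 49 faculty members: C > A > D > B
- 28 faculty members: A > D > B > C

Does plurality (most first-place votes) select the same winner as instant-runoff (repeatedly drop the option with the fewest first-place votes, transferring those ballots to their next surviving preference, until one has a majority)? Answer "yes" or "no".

yes

Plurality — first-place votes: C 91, A 51, D 0, B 24. Winner: C.
Instant-runoff — R1 C 91, A 51, D 0, B 24 (C winner). Winner: C.
The two methods agree.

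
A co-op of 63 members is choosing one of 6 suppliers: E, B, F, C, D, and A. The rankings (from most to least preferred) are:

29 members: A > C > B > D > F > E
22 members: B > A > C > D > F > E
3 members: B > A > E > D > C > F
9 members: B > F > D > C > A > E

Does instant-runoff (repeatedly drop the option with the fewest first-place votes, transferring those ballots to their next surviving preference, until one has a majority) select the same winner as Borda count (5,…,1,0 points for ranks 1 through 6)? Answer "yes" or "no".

Instant-runoff — R1 E 0, B 34, F 0, C 0, D 0, A 29 (B winner). Winner: B.
Borda — scores: E 9, B 257, F 87, C 203, D 135, A 254. Winner: B.
The two methods agree.

yes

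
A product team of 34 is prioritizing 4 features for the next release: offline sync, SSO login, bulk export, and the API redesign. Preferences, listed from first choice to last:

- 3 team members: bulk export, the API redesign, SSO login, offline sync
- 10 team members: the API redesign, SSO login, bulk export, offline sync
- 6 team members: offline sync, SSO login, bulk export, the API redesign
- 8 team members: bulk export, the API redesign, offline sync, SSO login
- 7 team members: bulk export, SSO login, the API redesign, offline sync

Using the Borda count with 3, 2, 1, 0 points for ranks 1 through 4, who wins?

bulk export

offline sync: 3·0 + 10·0 + 6·3 + 8·1 + 7·0 = 26
SSO login: 3·1 + 10·2 + 6·2 + 8·0 + 7·2 = 49
bulk export: 3·3 + 10·1 + 6·1 + 8·3 + 7·3 = 70
the API redesign: 3·2 + 10·3 + 6·0 + 8·2 + 7·1 = 59
bulk export has the highest Borda score (70).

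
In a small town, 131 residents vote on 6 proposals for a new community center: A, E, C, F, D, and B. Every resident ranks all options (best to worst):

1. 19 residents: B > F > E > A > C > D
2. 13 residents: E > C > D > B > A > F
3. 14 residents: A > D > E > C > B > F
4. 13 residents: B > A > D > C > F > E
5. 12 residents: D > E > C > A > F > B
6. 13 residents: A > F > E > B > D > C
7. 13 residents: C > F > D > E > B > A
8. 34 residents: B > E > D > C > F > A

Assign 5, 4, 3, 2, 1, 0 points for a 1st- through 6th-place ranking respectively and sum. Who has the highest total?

E

A: 19·2 + 13·1 + 14·5 + 13·4 + 12·2 + 13·5 + 13·0 + 34·0 = 262
E: 19·3 + 13·5 + 14·3 + 13·0 + 12·4 + 13·3 + 13·2 + 34·4 = 413
C: 19·1 + 13·4 + 14·2 + 13·2 + 12·3 + 13·0 + 13·5 + 34·2 = 294
F: 19·4 + 13·0 + 14·0 + 13·1 + 12·1 + 13·4 + 13·4 + 34·1 = 239
D: 19·0 + 13·3 + 14·4 + 13·3 + 12·5 + 13·1 + 13·3 + 34·3 = 348
B: 19·5 + 13·2 + 14·1 + 13·5 + 12·0 + 13·2 + 13·1 + 34·5 = 409
E has the highest Borda score (413).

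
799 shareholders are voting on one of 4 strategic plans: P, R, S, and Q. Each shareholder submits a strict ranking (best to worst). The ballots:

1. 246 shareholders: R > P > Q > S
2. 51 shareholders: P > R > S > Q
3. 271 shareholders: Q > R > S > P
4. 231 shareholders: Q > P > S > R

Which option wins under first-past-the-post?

First-place votes: P 51, R 246, S 0, Q 502.
Q has the most first-place votes.

Q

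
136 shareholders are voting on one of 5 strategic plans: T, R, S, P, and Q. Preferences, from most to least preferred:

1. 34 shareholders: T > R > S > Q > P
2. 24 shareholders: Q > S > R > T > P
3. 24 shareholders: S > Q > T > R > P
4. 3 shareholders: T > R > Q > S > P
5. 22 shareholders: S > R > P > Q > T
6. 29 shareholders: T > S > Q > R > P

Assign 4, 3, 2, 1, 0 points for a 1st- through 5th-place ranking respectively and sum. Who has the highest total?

S

T: 34·4 + 24·1 + 24·2 + 3·4 + 22·0 + 29·4 = 336
R: 34·3 + 24·2 + 24·1 + 3·3 + 22·3 + 29·1 = 278
S: 34·2 + 24·3 + 24·4 + 3·1 + 22·4 + 29·3 = 414
P: 34·0 + 24·0 + 24·0 + 3·0 + 22·2 + 29·0 = 44
Q: 34·1 + 24·4 + 24·3 + 3·2 + 22·1 + 29·2 = 288
S has the highest Borda score (414).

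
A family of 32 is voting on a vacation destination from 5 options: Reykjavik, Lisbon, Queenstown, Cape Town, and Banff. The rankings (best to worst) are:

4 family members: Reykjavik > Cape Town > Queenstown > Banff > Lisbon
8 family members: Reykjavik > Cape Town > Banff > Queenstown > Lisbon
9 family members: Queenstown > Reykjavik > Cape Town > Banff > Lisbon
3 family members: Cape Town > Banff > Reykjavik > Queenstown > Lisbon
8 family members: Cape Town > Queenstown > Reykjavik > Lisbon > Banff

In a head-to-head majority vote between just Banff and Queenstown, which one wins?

Voters preferring Banff to Queenstown: 11; preferring Queenstown to Banff: 21.
Queenstown wins the head-to-head.

Queenstown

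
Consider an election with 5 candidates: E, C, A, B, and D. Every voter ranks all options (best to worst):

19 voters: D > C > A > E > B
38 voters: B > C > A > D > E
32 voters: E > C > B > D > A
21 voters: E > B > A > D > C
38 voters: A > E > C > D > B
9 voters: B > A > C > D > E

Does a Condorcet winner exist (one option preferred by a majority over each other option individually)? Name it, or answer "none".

none

Checking pairwise contests:
A beats E 104–53.
E beats C 91–66.
C beats A 89–68.
E beats B 110–47.
E beats D 91–66.
Every option loses at least one head-to-head, so there is no Condorcet winner.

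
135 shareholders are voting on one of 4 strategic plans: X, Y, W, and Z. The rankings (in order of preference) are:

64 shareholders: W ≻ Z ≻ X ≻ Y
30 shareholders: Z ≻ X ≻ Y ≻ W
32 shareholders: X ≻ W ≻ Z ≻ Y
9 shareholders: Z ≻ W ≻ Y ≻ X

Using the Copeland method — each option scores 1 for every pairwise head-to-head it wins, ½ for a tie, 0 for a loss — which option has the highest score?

W

X: beats Y; loses to W and Z → score 1.
Y: loses to X, W, and Z → score 0.
W: beats X, Y, and Z → score 3.
Z: beats X and Y; loses to W → score 2.
W has the best pairwise record.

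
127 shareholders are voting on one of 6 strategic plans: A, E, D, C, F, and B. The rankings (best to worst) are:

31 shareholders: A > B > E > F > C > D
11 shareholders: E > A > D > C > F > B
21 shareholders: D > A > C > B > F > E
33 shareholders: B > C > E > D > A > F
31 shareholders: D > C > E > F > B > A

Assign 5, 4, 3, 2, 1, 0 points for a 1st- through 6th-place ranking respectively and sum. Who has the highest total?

A: 31·5 + 11·4 + 21·4 + 33·1 + 31·0 = 316
E: 31·3 + 11·5 + 21·0 + 33·3 + 31·3 = 340
D: 31·0 + 11·3 + 21·5 + 33·2 + 31·5 = 359
C: 31·1 + 11·2 + 21·3 + 33·4 + 31·4 = 372
F: 31·2 + 11·1 + 21·1 + 33·0 + 31·2 = 156
B: 31·4 + 11·0 + 21·2 + 33·5 + 31·1 = 362
C has the highest Borda score (372).

C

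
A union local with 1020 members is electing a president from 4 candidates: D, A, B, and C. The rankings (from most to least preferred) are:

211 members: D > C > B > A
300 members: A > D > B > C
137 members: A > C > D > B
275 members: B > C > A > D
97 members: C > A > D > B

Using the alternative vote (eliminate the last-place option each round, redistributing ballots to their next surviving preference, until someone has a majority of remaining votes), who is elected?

Round 1: D 211, A 437, B 275, C 97. Eliminate C.
Round 2: D 211, A 534, B 275. A has a majority.

A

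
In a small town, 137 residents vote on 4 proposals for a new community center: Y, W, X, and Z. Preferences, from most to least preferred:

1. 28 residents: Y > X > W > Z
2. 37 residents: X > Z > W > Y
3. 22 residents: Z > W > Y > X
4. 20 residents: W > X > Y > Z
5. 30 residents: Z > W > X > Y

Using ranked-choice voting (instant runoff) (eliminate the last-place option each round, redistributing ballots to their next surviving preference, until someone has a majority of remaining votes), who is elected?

X

Round 1: Y 28, W 20, X 37, Z 52. Eliminate W.
Round 2: Y 28, X 57, Z 52. Eliminate Y.
Round 3: X 85, Z 52. X has a majority.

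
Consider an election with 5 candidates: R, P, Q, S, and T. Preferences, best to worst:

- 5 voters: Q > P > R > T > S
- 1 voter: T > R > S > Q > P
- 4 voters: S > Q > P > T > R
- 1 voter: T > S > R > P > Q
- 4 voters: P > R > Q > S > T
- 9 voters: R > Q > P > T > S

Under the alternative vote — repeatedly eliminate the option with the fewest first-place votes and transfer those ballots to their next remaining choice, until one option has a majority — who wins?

R

Round 1: R 9, P 4, Q 5, S 4, T 2. Eliminate T.
Round 2: R 10, P 4, Q 5, S 5. Eliminate P.
Round 3: R 14, Q 5, S 5. R has a majority.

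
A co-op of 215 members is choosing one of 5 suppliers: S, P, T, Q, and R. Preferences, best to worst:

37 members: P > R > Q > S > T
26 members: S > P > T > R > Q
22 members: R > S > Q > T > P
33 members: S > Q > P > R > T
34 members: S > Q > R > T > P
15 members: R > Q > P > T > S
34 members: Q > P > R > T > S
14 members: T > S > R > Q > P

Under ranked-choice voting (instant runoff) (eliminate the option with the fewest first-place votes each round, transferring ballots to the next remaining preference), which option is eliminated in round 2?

Q

Round 1: S 93, P 37, T 14, Q 34, R 37. Eliminate T.
Round 2: S 107, P 37, Q 34, R 37. Eliminate Q.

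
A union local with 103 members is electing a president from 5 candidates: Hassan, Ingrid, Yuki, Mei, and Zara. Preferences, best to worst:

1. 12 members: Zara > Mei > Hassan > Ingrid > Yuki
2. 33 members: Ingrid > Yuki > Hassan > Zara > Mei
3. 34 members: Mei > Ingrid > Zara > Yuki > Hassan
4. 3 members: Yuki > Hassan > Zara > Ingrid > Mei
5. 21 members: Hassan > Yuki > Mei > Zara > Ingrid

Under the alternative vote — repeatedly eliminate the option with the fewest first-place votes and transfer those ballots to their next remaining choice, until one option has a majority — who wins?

Round 1: Hassan 21, Ingrid 33, Yuki 3, Mei 34, Zara 12. Eliminate Yuki.
Round 2: Hassan 24, Ingrid 33, Mei 34, Zara 12. Eliminate Zara.
Round 3: Hassan 24, Ingrid 33, Mei 46. Eliminate Hassan.
Round 4: Ingrid 36, Mei 67. Mei has a majority.

Mei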